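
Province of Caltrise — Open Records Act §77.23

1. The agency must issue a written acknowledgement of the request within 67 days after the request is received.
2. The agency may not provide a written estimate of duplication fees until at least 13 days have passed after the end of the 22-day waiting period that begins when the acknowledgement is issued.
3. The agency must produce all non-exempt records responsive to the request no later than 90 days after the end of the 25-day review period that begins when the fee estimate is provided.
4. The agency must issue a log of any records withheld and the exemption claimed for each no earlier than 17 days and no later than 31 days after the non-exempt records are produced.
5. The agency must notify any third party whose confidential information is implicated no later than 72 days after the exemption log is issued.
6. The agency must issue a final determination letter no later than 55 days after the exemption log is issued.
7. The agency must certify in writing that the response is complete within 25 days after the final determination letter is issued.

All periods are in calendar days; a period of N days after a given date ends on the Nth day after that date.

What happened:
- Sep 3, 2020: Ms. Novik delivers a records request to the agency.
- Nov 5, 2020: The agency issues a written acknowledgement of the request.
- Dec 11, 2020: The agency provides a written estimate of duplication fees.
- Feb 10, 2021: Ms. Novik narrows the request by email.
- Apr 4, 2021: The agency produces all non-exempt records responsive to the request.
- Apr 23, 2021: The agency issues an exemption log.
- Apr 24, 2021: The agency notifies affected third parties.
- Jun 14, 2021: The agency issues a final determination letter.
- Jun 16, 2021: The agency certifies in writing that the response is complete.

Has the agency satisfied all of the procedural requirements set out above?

Yes

Step 1: 67 days after Sep 3, 2020 (when the request is received) is Nov 9, 2020; done Nov 5, 2020 — timely.
Step 2: the earliest permitted date is 13 days after Nov 27, 2020 (end of the 22-day waiting period, which began when the acknowledgement is issued on Nov 5, 2020), i.e. Dec 10, 2020; Dec 11, 2020 is on or after that date.
Step 3: 90 days after Jan 5, 2021 (end of the 25-day review period, which began when the fee estimate is provided on Dec 11, 2020) is Apr 5, 2021; done Apr 4, 2021 — timely.
Step 4: the window is 17–31 days after Apr 4, 2021 (when the non-exempt records are produced), so Apr 21, 2021 through May 5, 2021; done Apr 23, 2021 — within the window.
Step 5: 72 days after Apr 23, 2021 (when the exemption log is issued) is Jul 4, 2021; completed Apr 24, 2021, before the deadline.
Step 6: 55 days after Apr 23, 2021 (when the exemption log is issued) is Jun 17, 2021; completed Jun 14, 2021, before the deadline.
Step 7: 25 days after Jun 14, 2021 (when the final determination letter is issued) is Jul 9, 2021; done Jun 16, 2021 — timely.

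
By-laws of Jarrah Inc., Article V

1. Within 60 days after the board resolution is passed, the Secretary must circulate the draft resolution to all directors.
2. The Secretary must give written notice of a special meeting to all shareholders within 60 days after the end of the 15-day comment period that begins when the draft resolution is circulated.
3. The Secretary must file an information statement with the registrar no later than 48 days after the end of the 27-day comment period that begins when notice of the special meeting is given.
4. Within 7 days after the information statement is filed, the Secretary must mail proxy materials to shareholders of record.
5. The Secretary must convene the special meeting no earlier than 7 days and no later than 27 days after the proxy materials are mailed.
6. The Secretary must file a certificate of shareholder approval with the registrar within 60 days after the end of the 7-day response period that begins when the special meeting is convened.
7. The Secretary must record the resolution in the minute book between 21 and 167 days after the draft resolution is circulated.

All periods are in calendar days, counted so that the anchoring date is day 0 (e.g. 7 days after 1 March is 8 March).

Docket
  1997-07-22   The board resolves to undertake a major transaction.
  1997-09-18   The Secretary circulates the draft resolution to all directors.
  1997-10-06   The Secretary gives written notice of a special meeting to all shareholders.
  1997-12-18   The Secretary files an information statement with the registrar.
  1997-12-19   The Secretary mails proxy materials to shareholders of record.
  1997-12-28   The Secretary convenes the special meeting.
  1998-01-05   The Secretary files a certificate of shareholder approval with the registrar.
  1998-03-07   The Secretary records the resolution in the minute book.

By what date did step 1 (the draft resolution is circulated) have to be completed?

Step 1 runs from 1997-07-22, when the board resolution is passed. 60 days after 1997-07-22 is 1997-09-20.

1997-09-20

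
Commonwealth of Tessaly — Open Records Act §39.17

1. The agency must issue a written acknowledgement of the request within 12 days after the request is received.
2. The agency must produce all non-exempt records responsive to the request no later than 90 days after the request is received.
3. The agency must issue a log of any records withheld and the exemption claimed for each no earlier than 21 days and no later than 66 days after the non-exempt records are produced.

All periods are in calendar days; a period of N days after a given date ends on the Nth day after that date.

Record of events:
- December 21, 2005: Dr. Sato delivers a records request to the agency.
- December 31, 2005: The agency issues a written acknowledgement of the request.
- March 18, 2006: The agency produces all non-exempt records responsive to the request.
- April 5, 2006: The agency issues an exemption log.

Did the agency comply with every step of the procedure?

No

Step 1: 12 days after December 21, 2005 (when the request is received) is January 2, 2006; done December 31, 2005 — timely.
Step 2: 90 days after December 21, 2005 (when the request is received) is March 21, 2006; completed March 18, 2006, before the deadline.
Step 3: the window is 21–66 days after March 18, 2006 (when the non-exempt records are produced), so April 8, 2006 through May 23, 2006; April 5, 2006 is 3 days too early.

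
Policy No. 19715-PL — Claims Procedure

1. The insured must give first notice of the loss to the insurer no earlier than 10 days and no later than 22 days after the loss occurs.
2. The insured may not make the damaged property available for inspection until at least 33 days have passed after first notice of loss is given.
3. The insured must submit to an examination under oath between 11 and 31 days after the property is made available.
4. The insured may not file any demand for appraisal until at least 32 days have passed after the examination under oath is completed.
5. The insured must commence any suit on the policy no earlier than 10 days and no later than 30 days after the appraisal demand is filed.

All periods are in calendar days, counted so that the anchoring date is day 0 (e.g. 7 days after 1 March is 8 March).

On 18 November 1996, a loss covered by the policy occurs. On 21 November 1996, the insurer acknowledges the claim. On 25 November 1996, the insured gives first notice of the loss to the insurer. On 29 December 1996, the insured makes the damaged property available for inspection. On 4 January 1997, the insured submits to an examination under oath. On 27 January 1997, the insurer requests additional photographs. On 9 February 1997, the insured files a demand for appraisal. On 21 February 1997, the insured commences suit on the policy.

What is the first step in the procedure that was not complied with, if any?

Step 1: the window is 10–22 days after 18 November 1996 (when the loss occurs), so 28 November 1996 through 10 December 1996; 25 November 1996 is 3 days too early.
The procedure was therefore not followed at step 1.

Step 1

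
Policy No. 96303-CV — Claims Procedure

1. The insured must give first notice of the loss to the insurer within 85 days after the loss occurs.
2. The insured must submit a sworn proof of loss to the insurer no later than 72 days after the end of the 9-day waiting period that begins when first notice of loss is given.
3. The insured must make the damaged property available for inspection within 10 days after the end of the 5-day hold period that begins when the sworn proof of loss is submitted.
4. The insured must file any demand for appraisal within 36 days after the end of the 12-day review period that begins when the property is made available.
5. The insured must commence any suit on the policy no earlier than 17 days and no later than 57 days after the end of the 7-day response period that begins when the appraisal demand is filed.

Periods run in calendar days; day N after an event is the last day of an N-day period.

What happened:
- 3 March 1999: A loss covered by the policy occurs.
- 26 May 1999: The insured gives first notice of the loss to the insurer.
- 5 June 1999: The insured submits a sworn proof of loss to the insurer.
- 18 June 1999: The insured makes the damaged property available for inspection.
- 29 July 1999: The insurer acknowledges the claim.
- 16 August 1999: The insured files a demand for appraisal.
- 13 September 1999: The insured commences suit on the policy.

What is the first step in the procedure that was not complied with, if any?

Step 4

Step 1: 85 days after 3 March 1999 (when the loss occurs) is 27 May 1999; completed 26 May 1999, before the deadline.
Step 2: 72 days after 4 June 1999 (end of the 9-day waiting period, which began when first notice of loss is given on 26 May 1999) is 15 August 1999; completed 5 June 1999, before the deadline.
Step 3: 10 days after 10 June 1999 (end of the 5-day hold period, which began when the sworn proof of loss is submitted on 5 June 1999) is 20 June 1999; done 18 June 1999 — timely.
Step 4: 36 days after 30 June 1999 (end of the 12-day review period, which began when the property is made available on 18 June 1999) is 5 August 1999; not done until 16 August 1999, 11 days after the deadline.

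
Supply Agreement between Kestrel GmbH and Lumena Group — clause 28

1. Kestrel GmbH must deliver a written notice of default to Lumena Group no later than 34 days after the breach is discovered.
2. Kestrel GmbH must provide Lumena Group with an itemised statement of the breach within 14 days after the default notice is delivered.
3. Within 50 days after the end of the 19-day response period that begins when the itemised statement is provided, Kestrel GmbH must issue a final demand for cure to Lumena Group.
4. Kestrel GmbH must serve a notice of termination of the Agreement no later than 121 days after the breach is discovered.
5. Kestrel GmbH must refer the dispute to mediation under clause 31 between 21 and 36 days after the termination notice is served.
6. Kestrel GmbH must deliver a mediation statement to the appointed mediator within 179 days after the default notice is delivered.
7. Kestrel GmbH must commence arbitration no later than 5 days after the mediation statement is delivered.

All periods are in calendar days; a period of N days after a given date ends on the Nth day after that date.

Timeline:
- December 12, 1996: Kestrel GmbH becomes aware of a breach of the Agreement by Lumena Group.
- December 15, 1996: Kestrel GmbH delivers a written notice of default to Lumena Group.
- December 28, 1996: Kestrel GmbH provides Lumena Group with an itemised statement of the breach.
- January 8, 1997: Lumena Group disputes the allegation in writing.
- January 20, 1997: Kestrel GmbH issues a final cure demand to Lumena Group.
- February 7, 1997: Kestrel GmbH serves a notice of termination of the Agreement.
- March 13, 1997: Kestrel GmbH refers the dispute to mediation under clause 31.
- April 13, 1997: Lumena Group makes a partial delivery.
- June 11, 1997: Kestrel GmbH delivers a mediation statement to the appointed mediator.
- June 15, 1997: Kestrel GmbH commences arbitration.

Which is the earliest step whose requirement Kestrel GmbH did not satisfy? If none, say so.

None — every step was satisfied

Step 1: 34 days after December 12, 1996 (when the breach is discovered) is January 15, 1997; completed December 15, 1996, before the deadline.
Step 2: 14 days after December 15, 1996 (when the default notice is delivered) is December 29, 1996; done December 28, 1996 — timely.
Step 3: 50 days after January 16, 1997 (end of the 19-day response period, which began when the itemised statement is provided on December 28, 1996) is March 7, 1997; January 20, 1997 is within that limit.
Step 4: 121 days after December 12, 1996 (when the breach is discovered) is April 12, 1997; February 7, 1997 is within that limit.
Step 5: the window is 21–36 days after February 7, 1997 (when the termination notice is served), so February 28, 1997 through March 15, 1997; done March 13, 1997, which is between those dates.
Step 6: 179 days after December 15, 1996 (when the default notice is delivered) is June 12, 1997; completed June 11, 1997, before the deadline.
Step 7: 5 days after June 11, 1997 (when the mediation statement is delivered) is June 16, 1997; done June 15, 1997 — timely.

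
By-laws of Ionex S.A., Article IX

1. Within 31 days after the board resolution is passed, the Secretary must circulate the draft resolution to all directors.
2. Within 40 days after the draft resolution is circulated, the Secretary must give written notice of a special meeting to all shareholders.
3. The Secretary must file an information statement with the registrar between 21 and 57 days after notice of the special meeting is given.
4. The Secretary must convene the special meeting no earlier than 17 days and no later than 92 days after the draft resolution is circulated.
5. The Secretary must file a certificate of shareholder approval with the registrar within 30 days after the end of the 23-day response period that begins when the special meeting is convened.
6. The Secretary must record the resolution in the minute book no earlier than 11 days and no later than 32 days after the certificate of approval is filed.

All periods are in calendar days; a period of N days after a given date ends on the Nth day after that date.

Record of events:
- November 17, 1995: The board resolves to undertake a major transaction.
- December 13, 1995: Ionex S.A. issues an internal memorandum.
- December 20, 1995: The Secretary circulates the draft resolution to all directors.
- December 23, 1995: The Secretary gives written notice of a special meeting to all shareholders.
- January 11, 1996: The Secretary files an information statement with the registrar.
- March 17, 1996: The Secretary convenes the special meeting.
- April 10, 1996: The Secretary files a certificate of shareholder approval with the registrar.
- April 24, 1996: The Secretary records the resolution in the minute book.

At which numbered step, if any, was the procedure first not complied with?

Step 1: 31 days after November 17, 1995 (when the board resolution is passed) is December 18, 1995; December 20, 1995 misses that deadline by 2 days.
That is the first point of non-compliance.

Step 1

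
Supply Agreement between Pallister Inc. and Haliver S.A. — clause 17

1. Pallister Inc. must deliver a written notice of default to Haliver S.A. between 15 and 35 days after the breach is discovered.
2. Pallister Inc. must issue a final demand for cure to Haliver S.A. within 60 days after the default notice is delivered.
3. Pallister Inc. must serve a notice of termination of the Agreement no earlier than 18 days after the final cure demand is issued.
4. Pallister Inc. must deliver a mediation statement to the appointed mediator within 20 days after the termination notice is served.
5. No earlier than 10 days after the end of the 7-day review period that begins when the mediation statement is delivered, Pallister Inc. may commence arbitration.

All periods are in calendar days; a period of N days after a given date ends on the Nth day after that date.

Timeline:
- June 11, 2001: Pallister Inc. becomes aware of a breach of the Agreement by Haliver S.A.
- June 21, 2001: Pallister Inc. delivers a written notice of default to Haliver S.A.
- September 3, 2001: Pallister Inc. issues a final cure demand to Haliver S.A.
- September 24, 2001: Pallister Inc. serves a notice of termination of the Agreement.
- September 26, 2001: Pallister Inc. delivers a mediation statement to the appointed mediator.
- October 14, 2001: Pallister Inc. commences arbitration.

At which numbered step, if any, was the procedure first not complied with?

Step 1: the window is 15–35 days after June 11, 2001 (when the breach is discovered), so June 26, 2001 through July 16, 2001; June 21, 2001 is 5 days too early.

Step 1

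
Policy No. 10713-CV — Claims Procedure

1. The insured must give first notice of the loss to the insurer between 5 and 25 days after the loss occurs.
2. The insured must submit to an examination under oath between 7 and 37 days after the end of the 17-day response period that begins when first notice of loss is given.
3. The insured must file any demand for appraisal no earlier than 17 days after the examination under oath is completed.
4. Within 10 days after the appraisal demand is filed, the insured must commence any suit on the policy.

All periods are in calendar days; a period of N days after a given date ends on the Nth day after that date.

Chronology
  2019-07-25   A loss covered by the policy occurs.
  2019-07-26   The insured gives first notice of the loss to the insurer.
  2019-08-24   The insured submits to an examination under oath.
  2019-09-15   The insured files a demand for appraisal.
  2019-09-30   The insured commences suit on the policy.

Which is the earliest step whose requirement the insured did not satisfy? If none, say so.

Step 1

Step 1 — 5 and 25 days from 2019-07-25 (when the loss occurs) are 2019-07-30 and 2019-08-19 respectively; 2019-07-26 is 4 days too early.
Later steps need not be reached.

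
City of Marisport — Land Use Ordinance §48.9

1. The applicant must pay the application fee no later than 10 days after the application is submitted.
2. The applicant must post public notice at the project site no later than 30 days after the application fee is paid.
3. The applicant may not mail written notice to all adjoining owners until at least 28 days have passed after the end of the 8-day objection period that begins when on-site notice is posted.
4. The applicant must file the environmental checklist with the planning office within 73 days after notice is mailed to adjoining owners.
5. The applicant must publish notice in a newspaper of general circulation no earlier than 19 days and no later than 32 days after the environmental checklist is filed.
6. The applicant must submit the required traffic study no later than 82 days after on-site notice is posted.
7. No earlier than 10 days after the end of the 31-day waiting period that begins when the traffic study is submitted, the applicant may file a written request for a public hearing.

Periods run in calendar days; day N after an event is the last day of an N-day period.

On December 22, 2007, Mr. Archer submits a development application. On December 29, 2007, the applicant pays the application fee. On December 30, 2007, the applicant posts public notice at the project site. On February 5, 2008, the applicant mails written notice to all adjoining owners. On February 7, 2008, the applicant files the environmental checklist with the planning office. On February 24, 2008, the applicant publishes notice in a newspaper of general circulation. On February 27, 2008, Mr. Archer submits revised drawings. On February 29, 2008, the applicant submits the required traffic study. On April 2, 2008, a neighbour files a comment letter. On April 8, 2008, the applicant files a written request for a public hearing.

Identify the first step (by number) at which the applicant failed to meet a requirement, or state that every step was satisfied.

Step 5

Step 1: 10 days after December 22, 2007 (when the application is submitted) is January 1, 2008; December 29, 2007 is within that limit.
Step 2: 30 days after December 29, 2007 (when the application fee is paid) is January 28, 2008; December 30, 2007 is within that limit.
Step 3: the earliest permitted date is 28 days after January 7, 2008 (end of the 8-day objection period, which began when on-site notice is posted on December 30, 2007), i.e. February 4, 2008; February 5, 2008 is on or after that date.
Step 4: 73 days after February 5, 2008 (when notice is mailed to adjoining owners) is April 18, 2008; February 7, 2008 is within that limit.
Step 5: the window is 19–32 days after February 7, 2008 (when the environmental checklist is filed), so February 26, 2008 through March 10, 2008; February 24, 2008 is 2 days too early.
The analysis stops there.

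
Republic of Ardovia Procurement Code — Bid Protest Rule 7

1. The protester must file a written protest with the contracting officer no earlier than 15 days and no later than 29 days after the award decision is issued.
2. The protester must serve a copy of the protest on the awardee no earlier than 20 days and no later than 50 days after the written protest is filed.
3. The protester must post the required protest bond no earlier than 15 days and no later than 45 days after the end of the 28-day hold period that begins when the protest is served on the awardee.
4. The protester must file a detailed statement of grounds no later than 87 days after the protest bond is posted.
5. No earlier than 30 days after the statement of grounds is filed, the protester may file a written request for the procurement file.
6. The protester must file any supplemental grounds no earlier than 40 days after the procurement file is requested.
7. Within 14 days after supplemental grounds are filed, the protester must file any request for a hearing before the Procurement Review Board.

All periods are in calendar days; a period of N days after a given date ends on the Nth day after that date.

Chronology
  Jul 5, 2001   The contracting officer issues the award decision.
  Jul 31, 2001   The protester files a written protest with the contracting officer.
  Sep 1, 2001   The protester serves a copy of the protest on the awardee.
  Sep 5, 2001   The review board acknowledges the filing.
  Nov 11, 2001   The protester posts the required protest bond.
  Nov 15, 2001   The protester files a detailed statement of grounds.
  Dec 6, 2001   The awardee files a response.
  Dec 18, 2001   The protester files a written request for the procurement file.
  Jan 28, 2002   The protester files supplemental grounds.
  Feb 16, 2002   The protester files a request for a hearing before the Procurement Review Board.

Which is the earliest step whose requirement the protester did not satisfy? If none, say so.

Step 7

Step 1 — 15 and 29 days from Jul 5, 2001 (when the award decision is issued) are Jul 20, 2001 and Aug 3, 2001 respectively; done Jul 31, 2001, which is between those dates.
Step 2 — 20 and 50 days from Jul 31, 2001 (when the written protest is filed) are Aug 20, 2001 and Sep 19, 2001 respectively; done Sep 1, 2001, which is between those dates.
Step 3 — 15 and 45 days from Sep 29, 2001 (end of the 28-day hold period, which began when the protest is served on the awardee on Sep 1, 2001) are Oct 14, 2001 and Nov 13, 2001 respectively; done Nov 11, 2001 — within the window.
Step 4 — counting 87 days from Nov 11, 2001 (when the protest bond is posted) gives a deadline of Feb 6, 2002; Nov 15, 2001 is within that limit.
Step 5 — must wait 30 days from Nov 15, 2001 (when the statement of grounds is filed), so not before Dec 15, 2001; done Dec 18, 2001 — permitted.
Step 6 — must wait 40 days from Dec 18, 2001 (when the procurement file is requested), so not before Jan 27, 2002; Jan 28, 2002 is on or after that date.
Step 7 — counting 14 days from Jan 28, 2002 (when supplemental grounds are filed) gives a deadline of Feb 11, 2002; Feb 16, 2002 misses that deadline by 5 days.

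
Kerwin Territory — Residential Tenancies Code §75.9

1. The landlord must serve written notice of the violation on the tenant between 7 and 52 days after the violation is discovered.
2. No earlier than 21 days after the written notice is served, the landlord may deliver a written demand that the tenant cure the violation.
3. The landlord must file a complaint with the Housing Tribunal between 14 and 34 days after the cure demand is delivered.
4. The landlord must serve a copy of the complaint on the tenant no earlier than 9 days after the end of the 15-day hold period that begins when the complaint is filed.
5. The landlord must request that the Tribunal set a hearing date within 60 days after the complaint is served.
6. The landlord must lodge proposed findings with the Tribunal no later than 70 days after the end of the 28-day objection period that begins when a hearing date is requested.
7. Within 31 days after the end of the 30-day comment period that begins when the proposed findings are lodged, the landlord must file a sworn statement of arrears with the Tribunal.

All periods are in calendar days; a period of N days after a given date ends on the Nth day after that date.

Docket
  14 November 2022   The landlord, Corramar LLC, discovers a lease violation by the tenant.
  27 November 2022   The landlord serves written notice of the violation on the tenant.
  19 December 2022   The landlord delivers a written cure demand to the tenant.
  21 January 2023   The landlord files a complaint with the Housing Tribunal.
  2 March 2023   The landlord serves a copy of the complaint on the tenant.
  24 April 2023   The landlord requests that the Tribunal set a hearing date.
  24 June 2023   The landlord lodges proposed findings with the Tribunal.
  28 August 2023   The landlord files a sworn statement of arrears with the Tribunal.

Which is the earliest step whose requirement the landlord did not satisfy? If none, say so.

Step 7

Step 1 — 7 and 52 days from 14 November 2022 (when the violation is discovered) are 21 November 2022 and 5 January 2023 respectively; 27 November 2022 falls inside that range.
Step 2 — must wait 21 days from 27 November 2022 (when the written notice is served), so not before 18 December 2022; done 19 December 2022 — permitted.
Step 3 — 14 and 34 days from 19 December 2022 (when the cure demand is delivered) are 2 January 2023 and 22 January 2023 respectively; done 21 January 2023 — within the window.
Step 4 — must wait 9 days from 5 February 2023 (end of the 15-day hold period, which began when the complaint is filed on 21 January 2023), so not before 14 February 2023; 2 March 2023 is on or after that date.
Step 5 — counting 60 days from 2 March 2023 (when the complaint is served) gives a deadline of 1 May 2023; 24 April 2023 is within that limit.
Step 6 — counting 70 days from 22 May 2023 (end of the 28-day objection period, which began when a hearing date is requested on 24 April 2023) gives a deadline of 31 July 2023; done 24 June 2023 — timely.
Step 7 — counting 31 days from 24 July 2023 (end of the 30-day comment period, which began when the proposed findings are lodged on 24 June 2023) gives a deadline of 24 August 2023; 28 August 2023 misses that deadline by 4 days.
Later steps need not be reached.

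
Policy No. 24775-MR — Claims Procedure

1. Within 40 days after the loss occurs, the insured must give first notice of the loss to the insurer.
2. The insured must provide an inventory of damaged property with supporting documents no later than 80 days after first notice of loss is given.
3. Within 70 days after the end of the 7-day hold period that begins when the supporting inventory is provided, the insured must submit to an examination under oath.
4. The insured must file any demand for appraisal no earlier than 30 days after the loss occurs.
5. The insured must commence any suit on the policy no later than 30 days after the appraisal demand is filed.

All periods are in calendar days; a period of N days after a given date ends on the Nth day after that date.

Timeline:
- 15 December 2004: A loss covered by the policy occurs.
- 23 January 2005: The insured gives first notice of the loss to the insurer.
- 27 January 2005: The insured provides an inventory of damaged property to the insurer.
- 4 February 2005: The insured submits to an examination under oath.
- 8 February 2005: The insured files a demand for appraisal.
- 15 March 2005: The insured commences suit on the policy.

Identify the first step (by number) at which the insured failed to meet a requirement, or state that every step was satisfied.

Step 5

(1) due by 15 December 2004 + 40 days = 24 January 2005; done 23 January 2005 — timely.
(2) due by 23 January 2005 + 80 days = 13 April 2005; completed 27 January 2005, before the deadline.
(3) due by 3 February 2005 + 70 days = 14 April 2005; completed 4 February 2005, before the deadline.
(4) permitted from 15 December 2004 + 30 days = 14 January 2005 onward; done 8 February 2005 — permitted.
(5) due by 8 February 2005 + 30 days = 10 March 2005; not done until 15 March 2005, 5 days after the deadline.
Later steps need not be reached.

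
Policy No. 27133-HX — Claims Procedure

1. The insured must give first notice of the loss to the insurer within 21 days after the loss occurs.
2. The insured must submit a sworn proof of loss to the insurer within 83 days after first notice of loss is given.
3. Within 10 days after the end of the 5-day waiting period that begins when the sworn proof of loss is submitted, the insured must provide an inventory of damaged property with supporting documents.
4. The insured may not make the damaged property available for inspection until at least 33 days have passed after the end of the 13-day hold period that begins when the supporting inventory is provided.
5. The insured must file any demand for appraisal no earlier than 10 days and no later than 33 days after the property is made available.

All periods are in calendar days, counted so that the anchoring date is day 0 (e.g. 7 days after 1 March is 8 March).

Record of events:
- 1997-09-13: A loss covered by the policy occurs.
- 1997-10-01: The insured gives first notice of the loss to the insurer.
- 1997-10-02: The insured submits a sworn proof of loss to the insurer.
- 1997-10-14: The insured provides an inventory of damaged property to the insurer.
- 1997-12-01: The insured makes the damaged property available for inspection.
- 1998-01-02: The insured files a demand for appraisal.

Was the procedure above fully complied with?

Step 1 — counting 21 days from 1997-09-13 (when the loss occurs) gives a deadline of 1997-10-04; completed 1997-10-01, before the deadline.
Step 2 — counting 83 days from 1997-10-01 (when first notice of loss is given) gives a deadline of 1997-12-23; 1997-10-02 is within that limit.
Step 3 — counting 10 days from 1997-10-07 (end of the 5-day waiting period, which began when the sworn proof of loss is submitted on 1997-10-02) gives a deadline of 1997-10-17; done 1997-10-14 — timely.
Step 4 — must wait 33 days from 1997-10-27 (end of the 13-day hold period, which began when the supporting inventory is provided on 1997-10-14), so not before 1997-11-29; done 1997-12-01 — permitted.
Step 5 — 10 and 33 days from 1997-12-01 (when the property is made available) are 1997-12-11 and 1998-01-03 respectively; 1998-01-02 falls inside that range.

Yes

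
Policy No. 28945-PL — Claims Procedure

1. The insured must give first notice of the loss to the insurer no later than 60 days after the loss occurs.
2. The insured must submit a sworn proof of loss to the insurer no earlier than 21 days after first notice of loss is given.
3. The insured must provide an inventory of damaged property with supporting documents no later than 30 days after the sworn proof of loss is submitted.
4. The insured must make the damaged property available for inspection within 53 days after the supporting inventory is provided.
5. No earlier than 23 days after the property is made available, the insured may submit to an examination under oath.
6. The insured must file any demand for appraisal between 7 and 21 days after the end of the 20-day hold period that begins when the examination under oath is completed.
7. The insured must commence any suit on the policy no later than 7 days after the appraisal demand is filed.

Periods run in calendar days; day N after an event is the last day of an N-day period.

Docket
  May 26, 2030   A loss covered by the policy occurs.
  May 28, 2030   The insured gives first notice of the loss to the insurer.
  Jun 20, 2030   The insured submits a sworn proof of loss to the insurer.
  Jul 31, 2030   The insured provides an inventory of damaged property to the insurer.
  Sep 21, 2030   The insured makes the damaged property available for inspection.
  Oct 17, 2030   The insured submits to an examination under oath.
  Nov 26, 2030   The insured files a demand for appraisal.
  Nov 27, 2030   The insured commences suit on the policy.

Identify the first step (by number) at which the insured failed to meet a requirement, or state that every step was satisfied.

Step 3

(1) due by May 26, 2030 + 60 days = Jul 25, 2030; completed May 28, 2030, before the deadline.
(2) permitted from May 28, 2030 + 21 days = Jun 18, 2030 onward; done Jun 20, 2030 — permitted.
(3) due by Jun 20, 2030 + 30 days = Jul 20, 2030; done Jul 31, 2030 — 11 days late.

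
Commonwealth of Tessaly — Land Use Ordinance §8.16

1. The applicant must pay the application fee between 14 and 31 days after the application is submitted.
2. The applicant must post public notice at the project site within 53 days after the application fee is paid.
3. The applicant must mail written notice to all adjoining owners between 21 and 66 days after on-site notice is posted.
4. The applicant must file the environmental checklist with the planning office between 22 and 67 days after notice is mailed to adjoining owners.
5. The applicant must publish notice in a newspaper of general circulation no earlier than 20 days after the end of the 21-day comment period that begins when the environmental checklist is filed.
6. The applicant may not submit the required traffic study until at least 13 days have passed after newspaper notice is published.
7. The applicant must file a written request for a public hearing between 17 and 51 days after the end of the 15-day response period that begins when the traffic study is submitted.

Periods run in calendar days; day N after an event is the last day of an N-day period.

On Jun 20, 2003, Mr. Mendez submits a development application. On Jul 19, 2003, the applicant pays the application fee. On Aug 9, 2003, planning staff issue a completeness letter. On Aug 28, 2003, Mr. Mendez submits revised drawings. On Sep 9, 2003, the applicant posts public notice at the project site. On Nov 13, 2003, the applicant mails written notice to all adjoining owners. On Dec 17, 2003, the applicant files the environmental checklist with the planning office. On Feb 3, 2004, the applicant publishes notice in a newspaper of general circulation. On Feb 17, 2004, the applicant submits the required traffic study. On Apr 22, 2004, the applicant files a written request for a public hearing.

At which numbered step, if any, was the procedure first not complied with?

Step 1 — 14 and 31 days from Jun 20, 2003 (when the application is submitted) are Jul 4, 2003 and Jul 21, 2003 respectively; done Jul 19, 2003, which is between those dates.
Step 2 — counting 53 days from Jul 19, 2003 (when the application fee is paid) gives a deadline of Sep 10, 2003; completed Sep 9, 2003, before the deadline.
Step 3 — 21 and 66 days from Sep 9, 2003 (when on-site notice is posted) are Sep 30, 2003 and Nov 14, 2003 respectively; Nov 13, 2003 falls inside that range.
Step 4 — 22 and 67 days from Nov 13, 2003 (when notice is mailed to adjoining owners) are Dec 5, 2003 and Jan 19, 2004 respectively; Dec 17, 2003 falls inside that range.
Step 5 — must wait 20 days from Jan 7, 2004 (end of the 21-day comment period, which began when the environmental checklist is filed on Dec 17, 2003), so not before Jan 27, 2004; done Feb 3, 2004, after the minimum wait.
Step 6 — must wait 13 days from Feb 3, 2004 (when newspaper notice is published), so not before Feb 16, 2004; done Feb 17, 2004, after the minimum wait.
Step 7 — 17 and 51 days from Mar 3, 2004 (end of the 15-day response period, which began when the traffic study is submitted on Feb 17, 2004) are Mar 20, 2004 and Apr 23, 2004 respectively; Apr 22, 2004 falls inside that range.

None — every step was satisfied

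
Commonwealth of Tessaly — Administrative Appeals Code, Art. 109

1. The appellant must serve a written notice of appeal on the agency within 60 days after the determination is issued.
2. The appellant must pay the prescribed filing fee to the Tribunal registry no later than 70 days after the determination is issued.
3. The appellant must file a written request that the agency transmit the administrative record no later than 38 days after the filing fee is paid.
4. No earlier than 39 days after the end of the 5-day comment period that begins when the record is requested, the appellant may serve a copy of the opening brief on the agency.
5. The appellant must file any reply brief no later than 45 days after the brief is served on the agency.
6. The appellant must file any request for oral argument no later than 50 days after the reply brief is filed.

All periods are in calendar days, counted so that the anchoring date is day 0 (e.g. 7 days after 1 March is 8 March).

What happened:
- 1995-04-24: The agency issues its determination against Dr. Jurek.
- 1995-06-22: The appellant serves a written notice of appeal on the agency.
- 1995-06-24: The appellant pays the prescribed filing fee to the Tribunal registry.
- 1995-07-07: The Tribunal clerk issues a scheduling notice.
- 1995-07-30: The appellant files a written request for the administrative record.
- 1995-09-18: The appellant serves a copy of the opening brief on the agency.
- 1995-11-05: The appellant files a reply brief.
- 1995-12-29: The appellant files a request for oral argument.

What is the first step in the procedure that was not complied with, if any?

Step 1: 60 days after 1995-04-24 (when the determination is issued) is 1995-06-23; 1995-06-22 is within that limit.
Step 2: 70 days after 1995-04-24 (when the determination is issued) is 1995-07-03; 1995-06-24 is within that limit.
Step 3: 38 days after 1995-06-24 (when the filing fee is paid) is 1995-08-01; 1995-07-30 is within that limit.
Step 4: the earliest permitted date is 39 days after 1995-08-04 (end of the 5-day comment period, which began when the record is requested on 1995-07-30), i.e. 1995-09-12; done 1995-09-18, after the minimum wait.
Step 5: 45 days after 1995-09-18 (when the brief is served on the agency) is 1995-11-02; not done until 1995-11-05, 3 days after the deadline.

Step 5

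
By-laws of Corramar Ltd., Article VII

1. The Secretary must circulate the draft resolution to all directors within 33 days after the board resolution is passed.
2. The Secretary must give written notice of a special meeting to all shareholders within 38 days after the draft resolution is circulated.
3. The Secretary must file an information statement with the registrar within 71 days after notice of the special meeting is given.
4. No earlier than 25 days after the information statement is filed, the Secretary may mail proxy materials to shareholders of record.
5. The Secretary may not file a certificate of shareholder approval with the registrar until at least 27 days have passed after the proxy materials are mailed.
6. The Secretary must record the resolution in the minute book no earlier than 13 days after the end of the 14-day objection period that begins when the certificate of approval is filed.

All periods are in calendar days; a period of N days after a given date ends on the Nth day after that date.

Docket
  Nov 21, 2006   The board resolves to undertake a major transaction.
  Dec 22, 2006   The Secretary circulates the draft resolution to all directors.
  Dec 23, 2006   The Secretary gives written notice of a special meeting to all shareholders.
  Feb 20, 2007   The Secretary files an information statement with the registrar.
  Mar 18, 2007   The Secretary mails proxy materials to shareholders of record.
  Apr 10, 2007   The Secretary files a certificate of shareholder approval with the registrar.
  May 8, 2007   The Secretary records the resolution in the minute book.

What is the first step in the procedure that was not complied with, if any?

Step 5

Step 1 — counting 33 days from Nov 21, 2006 (when the board resolution is passed) gives a deadline of Dec 24, 2006; completed Dec 22, 2006, before the deadline.
Step 2 — counting 38 days from Dec 22, 2006 (when the draft resolution is circulated) gives a deadline of Jan 29, 2007; Dec 23, 2006 is within that limit.
Step 3 — counting 71 days from Dec 23, 2006 (when notice of the special meeting is given) gives a deadline of Mar 4, 2007; Feb 20, 2007 is within that limit.
Step 4 — must wait 25 days from Feb 20, 2007 (when the information statement is filed), so not before Mar 17, 2007; done Mar 18, 2007, after the minimum wait.
Step 5 — must wait 27 days from Mar 18, 2007 (when the proxy materials are mailed), so not before Apr 14, 2007; acted on Apr 10, 2007, 4 days prematurely.
That is the first point of non-compliance.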